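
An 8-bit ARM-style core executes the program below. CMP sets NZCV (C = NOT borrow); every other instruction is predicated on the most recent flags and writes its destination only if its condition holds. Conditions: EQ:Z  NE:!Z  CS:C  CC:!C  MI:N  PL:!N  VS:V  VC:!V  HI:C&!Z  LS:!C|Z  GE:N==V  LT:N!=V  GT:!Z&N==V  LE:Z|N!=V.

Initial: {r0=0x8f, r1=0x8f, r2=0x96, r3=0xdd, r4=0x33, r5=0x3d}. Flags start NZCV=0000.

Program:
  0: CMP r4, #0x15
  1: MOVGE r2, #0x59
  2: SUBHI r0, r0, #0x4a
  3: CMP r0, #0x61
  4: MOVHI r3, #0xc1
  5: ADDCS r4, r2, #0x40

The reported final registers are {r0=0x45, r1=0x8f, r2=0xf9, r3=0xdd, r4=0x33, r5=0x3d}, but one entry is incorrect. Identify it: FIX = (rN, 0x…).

[0] flags=0010 → (cmp)
[1] flags=0010 GE?T → r2=0x59
[2] flags=0010 HI?T → r0=0x45
[3] flags=1000 → (cmp)
[4] flags=1000 HI?F → skip
[5] flags=1000 CS?F → skip

FIX = (r2, 0x59)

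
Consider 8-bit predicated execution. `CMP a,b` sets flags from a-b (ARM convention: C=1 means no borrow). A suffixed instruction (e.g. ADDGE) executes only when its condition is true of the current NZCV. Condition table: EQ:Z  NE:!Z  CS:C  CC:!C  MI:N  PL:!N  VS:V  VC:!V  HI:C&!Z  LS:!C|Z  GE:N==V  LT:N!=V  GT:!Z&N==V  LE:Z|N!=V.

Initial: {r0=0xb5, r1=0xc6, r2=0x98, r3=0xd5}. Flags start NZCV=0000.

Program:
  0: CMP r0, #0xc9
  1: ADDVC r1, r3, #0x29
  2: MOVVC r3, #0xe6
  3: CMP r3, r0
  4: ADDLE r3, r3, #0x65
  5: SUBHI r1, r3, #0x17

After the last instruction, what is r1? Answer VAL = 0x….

VAL = 0xcf

[0] flags=1000 → (cmp)
[1] flags=1000 VC?T → r1=0xfe
[2] flags=1000 VC?T → r3=0xe6
[3] flags=0010 → (cmp)
[4] flags=0010 LE?F → skip
[5] flags=0010 HI?T → r1=0xcf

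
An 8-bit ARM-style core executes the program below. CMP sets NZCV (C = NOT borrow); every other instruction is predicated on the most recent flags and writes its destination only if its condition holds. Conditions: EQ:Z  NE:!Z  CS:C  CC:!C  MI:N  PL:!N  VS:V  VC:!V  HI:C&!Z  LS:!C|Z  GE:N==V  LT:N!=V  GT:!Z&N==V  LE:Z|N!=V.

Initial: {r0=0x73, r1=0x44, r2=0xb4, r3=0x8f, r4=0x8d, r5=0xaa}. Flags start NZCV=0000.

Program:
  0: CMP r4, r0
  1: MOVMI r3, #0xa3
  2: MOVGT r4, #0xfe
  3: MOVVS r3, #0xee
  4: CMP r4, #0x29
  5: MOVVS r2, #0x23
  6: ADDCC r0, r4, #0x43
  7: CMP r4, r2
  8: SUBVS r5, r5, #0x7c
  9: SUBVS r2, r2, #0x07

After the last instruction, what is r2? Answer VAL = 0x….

VAL = 0x1c

[0] flags=0011 → (cmp)
[1] flags=0011 MI?F → skip
[2] flags=0011 GT?F → skip
[3] flags=0011 VS?T → r3=0xee
[4] flags=0011 → (cmp)
[5] flags=0011 VS?T → r2=0x23
[6] flags=0011 CC?F → skip
[7] flags=0011 → (cmp)
[8] flags=0011 VS?T → r5=0x2e
[9] flags=0011 VS?T → r2=0x1c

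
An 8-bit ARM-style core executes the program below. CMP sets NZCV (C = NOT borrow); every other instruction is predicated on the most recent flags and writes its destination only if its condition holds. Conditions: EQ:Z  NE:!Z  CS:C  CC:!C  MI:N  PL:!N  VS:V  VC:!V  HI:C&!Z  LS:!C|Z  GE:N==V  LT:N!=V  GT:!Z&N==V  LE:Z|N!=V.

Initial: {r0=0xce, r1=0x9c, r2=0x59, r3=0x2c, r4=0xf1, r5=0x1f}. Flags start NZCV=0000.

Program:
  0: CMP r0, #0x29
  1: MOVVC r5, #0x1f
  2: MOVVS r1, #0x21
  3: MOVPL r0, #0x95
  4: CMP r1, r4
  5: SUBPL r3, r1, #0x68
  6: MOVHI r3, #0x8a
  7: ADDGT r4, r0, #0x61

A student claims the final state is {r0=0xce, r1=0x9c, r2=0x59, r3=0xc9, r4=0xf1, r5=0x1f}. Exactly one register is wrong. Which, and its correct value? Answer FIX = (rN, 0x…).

FIX = (r3, 0x2c)

0: ✓ CMP  NZCV=1010
1: ✓ MOVVC  r5←0x1f
2: · MOVVS
3: · MOVPL
4: ✓ CMP  NZCV=1000
5: · SUBPL
6: · MOVHI
7: · ADDGT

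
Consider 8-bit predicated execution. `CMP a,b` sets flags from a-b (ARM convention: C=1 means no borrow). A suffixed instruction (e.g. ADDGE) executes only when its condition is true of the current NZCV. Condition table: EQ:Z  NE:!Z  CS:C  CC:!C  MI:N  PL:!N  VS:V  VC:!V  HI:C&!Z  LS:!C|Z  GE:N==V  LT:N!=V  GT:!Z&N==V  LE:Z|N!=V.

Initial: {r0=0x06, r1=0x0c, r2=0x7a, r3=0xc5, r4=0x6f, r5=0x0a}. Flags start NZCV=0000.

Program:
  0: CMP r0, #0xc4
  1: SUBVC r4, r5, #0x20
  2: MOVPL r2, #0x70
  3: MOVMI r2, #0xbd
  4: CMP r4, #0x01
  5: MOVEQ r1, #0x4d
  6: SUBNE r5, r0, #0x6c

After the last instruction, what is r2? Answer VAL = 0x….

VAL = 0x70

[0] flags=0000 → (cmp)
[1] flags=0000 VC?T → r4=0xea
[2] flags=0000 PL?T → r2=0x70
[3] flags=0000 MI?F → skip
[4] flags=1010 → (cmp)
[5] flags=1010 EQ?F → skip
[6] flags=1010 NE?T → r5=0x9a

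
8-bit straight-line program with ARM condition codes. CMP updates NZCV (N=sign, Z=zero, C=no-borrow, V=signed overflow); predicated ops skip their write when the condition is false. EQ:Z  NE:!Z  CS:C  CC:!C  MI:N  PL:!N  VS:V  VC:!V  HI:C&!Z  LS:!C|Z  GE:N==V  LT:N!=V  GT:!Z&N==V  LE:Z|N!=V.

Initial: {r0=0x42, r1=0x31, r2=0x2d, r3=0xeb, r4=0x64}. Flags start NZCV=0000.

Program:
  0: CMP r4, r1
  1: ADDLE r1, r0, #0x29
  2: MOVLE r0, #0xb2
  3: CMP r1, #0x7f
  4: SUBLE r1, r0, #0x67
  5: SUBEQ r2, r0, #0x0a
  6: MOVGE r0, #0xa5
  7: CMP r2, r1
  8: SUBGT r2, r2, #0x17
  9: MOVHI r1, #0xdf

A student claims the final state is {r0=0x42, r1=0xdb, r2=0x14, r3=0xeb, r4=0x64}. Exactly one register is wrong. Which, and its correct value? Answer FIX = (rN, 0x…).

FIX = (r2, 0x16)

0: ✓ CMP  NZCV=0010
1: · ADDLE
2: · MOVLE
3: ✓ CMP  NZCV=1000
4: ✓ SUBLE  r1←0xdb
5: · SUBEQ
6: · MOVGE
7: ✓ CMP  NZCV=0000
8: ✓ SUBGT  r2←0x16
9: · MOVHI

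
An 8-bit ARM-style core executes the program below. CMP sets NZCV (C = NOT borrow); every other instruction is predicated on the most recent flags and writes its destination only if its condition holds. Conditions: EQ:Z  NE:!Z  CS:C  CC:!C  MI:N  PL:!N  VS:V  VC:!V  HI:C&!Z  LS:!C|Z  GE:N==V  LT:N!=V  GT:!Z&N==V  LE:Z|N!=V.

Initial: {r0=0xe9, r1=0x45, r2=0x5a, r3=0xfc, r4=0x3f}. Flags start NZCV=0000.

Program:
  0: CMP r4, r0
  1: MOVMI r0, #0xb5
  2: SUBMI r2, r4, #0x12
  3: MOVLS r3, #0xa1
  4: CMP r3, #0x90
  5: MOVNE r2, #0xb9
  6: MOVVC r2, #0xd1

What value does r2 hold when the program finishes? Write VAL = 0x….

VAL = 0xd1

[0] flags=0000 → (cmp)
[1] flags=0000 MI?F → skip
[2] flags=0000 MI?F → skip
[3] flags=0000 LS?T → r3=0xa1
[4] flags=0010 → (cmp)
[5] flags=0010 NE?T → r2=0xb9
[6] flags=0010 VC?T → r2=0xd1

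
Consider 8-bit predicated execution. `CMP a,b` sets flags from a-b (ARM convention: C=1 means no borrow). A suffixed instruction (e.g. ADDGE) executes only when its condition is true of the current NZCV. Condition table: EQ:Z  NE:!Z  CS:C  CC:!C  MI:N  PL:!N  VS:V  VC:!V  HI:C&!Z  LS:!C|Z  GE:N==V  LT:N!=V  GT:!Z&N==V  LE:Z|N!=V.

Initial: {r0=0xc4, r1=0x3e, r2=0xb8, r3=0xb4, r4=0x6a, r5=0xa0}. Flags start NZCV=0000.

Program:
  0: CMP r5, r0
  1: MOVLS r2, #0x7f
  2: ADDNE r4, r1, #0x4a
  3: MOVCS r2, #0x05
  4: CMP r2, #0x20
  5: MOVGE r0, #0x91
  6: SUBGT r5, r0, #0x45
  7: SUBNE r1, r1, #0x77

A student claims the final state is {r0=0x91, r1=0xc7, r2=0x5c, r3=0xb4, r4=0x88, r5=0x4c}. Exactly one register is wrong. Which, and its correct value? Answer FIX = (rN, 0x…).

0: ✓ CMP  NZCV=1000
1: ✓ MOVLS  r2←0x7f
2: ✓ ADDNE  r4←0x88
3: · MOVCS
4: ✓ CMP  NZCV=0010
5: ✓ MOVGE  r0←0x91
6: ✓ SUBGT  r5←0x4c
7: ✓ SUBNE  r1←0xc7

FIX = (r2, 0x7f)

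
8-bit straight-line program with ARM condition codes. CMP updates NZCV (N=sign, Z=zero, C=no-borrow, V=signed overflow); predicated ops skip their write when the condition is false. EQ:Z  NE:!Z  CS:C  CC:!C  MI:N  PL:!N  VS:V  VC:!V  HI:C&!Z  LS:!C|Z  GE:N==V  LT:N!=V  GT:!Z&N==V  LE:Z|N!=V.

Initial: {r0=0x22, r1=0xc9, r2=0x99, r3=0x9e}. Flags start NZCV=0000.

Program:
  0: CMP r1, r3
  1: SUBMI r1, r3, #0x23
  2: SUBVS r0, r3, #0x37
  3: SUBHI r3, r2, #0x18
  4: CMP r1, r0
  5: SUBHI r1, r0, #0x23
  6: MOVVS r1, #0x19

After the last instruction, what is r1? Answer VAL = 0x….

VAL = 0xff

0: ✓ CMP  NZCV=0010
1: · SUBMI
2: · SUBVS
3: ✓ SUBHI  r3←0x81
4: ✓ CMP  NZCV=1010
5: ✓ SUBHI  r1←0xff
6: · MOVVS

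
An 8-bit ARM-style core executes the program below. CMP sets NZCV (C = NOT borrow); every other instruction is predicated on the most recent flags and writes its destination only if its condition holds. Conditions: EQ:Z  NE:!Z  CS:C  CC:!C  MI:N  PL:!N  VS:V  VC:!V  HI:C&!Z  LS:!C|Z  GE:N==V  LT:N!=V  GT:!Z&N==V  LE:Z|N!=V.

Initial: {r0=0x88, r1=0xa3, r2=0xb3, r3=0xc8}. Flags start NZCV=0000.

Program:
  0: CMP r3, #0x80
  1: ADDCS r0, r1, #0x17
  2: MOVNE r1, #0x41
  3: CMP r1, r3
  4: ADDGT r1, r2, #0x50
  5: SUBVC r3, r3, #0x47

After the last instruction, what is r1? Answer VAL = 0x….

VAL = 0x03

[0] flags=0010 → (cmp)
[1] flags=0010 CS?T → r0=0xba
[2] flags=0010 NE?T → r1=0x41
[3] flags=0000 → (cmp)
[4] flags=0000 GT?T → r1=0x03
[5] flags=0000 VC?T → r3=0x81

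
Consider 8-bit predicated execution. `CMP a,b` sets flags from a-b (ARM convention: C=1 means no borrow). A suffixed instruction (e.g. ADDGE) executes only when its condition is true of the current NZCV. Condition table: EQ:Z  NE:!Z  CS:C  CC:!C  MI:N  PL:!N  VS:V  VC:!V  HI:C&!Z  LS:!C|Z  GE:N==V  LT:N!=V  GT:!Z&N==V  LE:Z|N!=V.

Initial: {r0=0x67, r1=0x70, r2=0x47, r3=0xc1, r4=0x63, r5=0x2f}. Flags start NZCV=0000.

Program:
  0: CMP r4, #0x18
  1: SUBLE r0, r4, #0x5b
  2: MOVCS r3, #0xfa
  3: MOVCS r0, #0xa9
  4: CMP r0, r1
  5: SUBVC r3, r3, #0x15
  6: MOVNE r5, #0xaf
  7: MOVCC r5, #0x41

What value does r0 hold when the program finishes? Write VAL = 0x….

[0] flags=0010 → (cmp)
[1] flags=0010 LE?F → skip
[2] flags=0010 CS?T → r3=0xfa
[3] flags=0010 CS?T → r0=0xa9
[4] flags=0011 → (cmp)
[5] flags=0011 VC?F → skip
[6] flags=0011 NE?T → r5=0xaf
[7] flags=0011 CC?F → skip

VAL = 0xa9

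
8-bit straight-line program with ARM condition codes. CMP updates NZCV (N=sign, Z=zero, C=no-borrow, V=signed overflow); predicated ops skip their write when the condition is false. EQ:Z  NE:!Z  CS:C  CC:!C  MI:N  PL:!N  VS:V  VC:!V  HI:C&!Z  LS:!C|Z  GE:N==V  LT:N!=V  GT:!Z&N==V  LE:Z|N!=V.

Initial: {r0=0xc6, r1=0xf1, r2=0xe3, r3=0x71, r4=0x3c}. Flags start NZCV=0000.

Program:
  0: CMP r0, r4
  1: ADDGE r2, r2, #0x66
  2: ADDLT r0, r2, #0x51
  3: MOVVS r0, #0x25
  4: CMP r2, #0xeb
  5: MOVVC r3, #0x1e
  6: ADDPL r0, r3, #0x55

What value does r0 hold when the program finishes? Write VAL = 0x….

VAL = 0x34

[0] flags=1010 → (cmp)
[1] flags=1010 GE?F → skip
[2] flags=1010 LT?T → r0=0x34
[3] flags=1010 VS?F → skip
[4] flags=1000 → (cmp)
[5] flags=1000 VC?T → r3=0x1e
[6] flags=1000 PL?F → skip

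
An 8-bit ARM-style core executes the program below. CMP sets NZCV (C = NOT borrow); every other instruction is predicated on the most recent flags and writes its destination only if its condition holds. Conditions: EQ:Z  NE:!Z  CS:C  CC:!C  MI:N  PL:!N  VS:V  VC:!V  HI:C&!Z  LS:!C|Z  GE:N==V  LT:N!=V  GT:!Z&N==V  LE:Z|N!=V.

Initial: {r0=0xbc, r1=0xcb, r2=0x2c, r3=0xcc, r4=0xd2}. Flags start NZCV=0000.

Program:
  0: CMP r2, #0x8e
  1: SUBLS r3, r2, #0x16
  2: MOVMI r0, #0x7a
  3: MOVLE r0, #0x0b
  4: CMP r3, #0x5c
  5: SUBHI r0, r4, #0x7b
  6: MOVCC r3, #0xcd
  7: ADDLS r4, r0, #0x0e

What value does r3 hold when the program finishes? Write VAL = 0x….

[0] flags=1001 → (cmp)
[1] flags=1001 LS?T → r3=0x16
[2] flags=1001 MI?T → r0=0x7a
[3] flags=1001 LE?F → skip
[4] flags=1000 → (cmp)
[5] flags=1000 HI?F → skip
[6] flags=1000 CC?T → r3=0xcd
[7] flags=1000 LS?T → r4=0x88

VAL = 0xcd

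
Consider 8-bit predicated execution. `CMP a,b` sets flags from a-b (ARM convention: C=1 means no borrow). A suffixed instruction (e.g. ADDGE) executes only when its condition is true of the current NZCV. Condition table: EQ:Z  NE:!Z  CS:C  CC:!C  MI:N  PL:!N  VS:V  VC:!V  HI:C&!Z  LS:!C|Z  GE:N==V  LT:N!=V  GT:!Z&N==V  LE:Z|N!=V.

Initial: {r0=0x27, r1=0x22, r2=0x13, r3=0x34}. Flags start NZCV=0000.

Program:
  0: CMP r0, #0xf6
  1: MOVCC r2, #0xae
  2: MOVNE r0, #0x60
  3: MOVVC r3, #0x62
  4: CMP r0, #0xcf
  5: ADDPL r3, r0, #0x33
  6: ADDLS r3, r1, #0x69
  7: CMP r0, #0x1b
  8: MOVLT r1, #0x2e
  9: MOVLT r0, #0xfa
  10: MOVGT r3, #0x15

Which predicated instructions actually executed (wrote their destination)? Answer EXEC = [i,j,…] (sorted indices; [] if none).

0: ✓ CMP  NZCV=0000
1: ✓ MOVCC  r2←0xae
2: ✓ MOVNE  r0←0x60
3: ✓ MOVVC  r3←0x62
4: ✓ CMP  NZCV=1001
5: · ADDPL
6: ✓ ADDLS  r3←0x8b
7: ✓ CMP  NZCV=0010
8: · MOVLT
9: · MOVLT
10: ✓ MOVGT  r3←0x15

EXEC = [1,2,3,6,10]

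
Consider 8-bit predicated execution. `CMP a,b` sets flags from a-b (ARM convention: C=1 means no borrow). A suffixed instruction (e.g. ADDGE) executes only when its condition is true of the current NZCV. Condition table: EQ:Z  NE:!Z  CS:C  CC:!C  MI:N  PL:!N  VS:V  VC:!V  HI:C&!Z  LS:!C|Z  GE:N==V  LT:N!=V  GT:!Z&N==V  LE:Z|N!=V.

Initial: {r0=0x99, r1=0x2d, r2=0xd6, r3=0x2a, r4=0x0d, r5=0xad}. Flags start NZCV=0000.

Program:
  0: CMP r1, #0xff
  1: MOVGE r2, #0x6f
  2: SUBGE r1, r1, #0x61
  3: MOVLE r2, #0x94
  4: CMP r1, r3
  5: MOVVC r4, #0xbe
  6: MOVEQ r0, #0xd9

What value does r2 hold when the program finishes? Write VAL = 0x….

[0] flags=0000 → (cmp)
[1] flags=0000 GE?T → r2=0x6f
[2] flags=0000 GE?T → r1=0xcc
[3] flags=0000 LE?F → skip
[4] flags=1010 → (cmp)
[5] flags=1010 VC?T → r4=0xbe
[6] flags=1010 EQ?F → skip

VAL = 0x6f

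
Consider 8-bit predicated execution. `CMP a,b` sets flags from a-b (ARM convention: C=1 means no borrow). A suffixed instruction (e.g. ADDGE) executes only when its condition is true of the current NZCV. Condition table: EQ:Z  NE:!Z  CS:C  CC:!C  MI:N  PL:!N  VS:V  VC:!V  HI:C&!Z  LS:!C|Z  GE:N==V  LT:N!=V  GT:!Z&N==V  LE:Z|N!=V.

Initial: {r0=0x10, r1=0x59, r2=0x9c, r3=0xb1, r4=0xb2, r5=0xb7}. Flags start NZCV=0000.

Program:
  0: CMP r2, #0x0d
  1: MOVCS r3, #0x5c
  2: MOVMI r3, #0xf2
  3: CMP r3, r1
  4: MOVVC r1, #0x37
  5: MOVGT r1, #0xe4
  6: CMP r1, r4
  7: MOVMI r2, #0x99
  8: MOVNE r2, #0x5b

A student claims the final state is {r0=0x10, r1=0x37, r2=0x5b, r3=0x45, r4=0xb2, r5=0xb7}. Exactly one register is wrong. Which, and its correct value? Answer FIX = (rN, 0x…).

FIX = (r3, 0xf2)

0: ✓ CMP  NZCV=1010
1: ✓ MOVCS  r3←0x5c
2: ✓ MOVMI  r3←0xf2
3: ✓ CMP  NZCV=1010
4: ✓ MOVVC  r1←0x37
5: · MOVGT
6: ✓ CMP  NZCV=1001
7: ✓ MOVMI  r2←0x99
8: ✓ MOVNE  r2←0x5b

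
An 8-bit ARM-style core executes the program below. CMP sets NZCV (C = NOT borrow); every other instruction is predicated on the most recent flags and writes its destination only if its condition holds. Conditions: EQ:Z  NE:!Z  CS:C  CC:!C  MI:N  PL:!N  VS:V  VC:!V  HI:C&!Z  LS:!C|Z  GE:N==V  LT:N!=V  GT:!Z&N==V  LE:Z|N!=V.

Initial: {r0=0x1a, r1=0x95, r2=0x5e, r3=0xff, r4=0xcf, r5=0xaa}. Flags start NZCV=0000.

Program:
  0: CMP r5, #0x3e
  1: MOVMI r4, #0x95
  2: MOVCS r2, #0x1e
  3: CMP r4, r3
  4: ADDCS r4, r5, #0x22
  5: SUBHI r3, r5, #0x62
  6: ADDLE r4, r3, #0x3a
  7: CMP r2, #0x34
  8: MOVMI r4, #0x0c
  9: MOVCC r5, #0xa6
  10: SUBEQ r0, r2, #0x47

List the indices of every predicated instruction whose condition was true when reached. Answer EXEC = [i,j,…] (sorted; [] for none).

EXEC = [2,6,8,9]

[0] flags=0011 → (cmp)
[1] flags=0011 MI?F → skip
[2] flags=0011 CS?T → r2=0x1e
[3] flags=1000 → (cmp)
[4] flags=1000 CS?F → skip
[5] flags=1000 HI?F → skip
[6] flags=1000 LE?T → r4=0x39
[7] flags=1000 → (cmp)
[8] flags=1000 MI?T → r4=0x0c
[9] flags=1000 CC?T → r5=0xa6
[10] flags=1000 EQ?F → skip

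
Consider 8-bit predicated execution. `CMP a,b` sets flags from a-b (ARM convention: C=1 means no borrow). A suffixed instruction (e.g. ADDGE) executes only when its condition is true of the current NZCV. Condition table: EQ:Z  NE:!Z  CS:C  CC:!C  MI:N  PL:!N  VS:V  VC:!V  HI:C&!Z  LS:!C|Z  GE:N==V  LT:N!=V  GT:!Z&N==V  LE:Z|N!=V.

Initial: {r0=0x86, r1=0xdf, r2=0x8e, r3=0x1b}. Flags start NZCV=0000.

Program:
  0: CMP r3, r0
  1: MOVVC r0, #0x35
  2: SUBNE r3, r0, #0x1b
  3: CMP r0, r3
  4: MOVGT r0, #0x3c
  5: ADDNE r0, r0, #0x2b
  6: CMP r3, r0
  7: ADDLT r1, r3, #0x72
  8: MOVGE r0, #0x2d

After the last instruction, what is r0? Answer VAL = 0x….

VAL = 0x2d

[0] flags=1001 → (cmp)
[1] flags=1001 VC?F → skip
[2] flags=1001 NE?T → r3=0x6b
[3] flags=0011 → (cmp)
[4] flags=0011 GT?F → skip
[5] flags=0011 NE?T → r0=0xb1
[6] flags=1001 → (cmp)
[7] flags=1001 LT?F → skip
[8] flags=1001 GE?T → r0=0x2d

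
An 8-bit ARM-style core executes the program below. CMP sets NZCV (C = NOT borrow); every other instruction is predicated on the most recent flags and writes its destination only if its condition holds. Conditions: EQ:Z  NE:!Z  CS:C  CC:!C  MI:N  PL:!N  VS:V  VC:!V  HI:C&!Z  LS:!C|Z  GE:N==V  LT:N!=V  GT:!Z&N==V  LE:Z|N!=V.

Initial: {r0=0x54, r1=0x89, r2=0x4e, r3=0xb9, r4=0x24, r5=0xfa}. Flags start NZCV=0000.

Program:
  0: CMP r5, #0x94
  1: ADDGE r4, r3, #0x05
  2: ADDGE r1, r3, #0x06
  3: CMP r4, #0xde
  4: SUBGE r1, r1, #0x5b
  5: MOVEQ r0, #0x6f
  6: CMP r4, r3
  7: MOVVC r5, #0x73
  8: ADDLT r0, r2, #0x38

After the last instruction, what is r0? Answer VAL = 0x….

0: ✓ CMP  NZCV=0010
1: ✓ ADDGE  r4←0xbe
2: ✓ ADDGE  r1←0xbf
3: ✓ CMP  NZCV=1000
4: · SUBGE
5: · MOVEQ
6: ✓ CMP  NZCV=0010
7: ✓ MOVVC  r5←0x73
8: · ADDLT

VAL = 0x54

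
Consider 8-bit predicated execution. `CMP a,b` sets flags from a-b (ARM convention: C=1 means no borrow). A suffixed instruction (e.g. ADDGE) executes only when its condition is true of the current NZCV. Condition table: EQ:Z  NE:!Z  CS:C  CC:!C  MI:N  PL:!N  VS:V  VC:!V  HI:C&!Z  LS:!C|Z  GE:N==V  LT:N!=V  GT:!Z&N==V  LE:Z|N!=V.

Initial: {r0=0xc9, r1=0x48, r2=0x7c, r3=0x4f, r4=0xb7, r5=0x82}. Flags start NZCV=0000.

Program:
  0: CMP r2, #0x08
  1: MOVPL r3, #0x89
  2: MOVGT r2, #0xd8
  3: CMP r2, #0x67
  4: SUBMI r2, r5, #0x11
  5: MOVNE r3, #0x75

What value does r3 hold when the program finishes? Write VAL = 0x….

0: ✓ CMP  NZCV=0010
1: ✓ MOVPL  r3←0x89
2: ✓ MOVGT  r2←0xd8
3: ✓ CMP  NZCV=0011
4: · SUBMI
5: ✓ MOVNE  r3←0x75

VAL = 0x75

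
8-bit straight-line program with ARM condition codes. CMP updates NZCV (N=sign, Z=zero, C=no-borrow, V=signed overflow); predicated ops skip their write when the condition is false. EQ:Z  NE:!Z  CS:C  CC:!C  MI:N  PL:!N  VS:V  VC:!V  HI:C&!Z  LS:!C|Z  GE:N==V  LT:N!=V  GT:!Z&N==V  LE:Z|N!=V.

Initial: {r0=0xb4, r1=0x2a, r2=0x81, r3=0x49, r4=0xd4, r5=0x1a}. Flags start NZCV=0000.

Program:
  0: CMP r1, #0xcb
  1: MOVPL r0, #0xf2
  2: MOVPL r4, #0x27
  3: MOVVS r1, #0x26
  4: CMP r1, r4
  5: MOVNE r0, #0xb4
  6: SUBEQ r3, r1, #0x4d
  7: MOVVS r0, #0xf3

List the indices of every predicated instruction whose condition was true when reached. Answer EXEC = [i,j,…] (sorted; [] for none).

0: ✓ CMP  NZCV=0000
1: ✓ MOVPL  r0←0xf2
2: ✓ MOVPL  r4←0x27
3: · MOVVS
4: ✓ CMP  NZCV=0010
5: ✓ MOVNE  r0←0xb4
6: · SUBEQ
7: · MOVVS

EXEC = [1,2,5]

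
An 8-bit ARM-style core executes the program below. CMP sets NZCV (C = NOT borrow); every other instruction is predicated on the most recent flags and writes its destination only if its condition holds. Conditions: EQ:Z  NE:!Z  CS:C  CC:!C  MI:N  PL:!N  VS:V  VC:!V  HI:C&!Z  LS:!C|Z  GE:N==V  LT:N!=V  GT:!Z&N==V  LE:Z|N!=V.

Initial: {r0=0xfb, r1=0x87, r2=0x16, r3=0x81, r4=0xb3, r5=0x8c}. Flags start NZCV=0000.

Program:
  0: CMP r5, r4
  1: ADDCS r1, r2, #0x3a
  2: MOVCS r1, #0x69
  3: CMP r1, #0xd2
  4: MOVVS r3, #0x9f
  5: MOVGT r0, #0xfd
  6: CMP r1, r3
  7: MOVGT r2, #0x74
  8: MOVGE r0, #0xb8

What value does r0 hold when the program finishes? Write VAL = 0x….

[0] flags=1000 → (cmp)
[1] flags=1000 CS?F → skip
[2] flags=1000 CS?F → skip
[3] flags=1000 → (cmp)
[4] flags=1000 VS?F → skip
[5] flags=1000 GT?F → skip
[6] flags=0010 → (cmp)
[7] flags=0010 GT?T → r2=0x74
[8] flags=0010 GE?T → r0=0xb8

VAL = 0xb8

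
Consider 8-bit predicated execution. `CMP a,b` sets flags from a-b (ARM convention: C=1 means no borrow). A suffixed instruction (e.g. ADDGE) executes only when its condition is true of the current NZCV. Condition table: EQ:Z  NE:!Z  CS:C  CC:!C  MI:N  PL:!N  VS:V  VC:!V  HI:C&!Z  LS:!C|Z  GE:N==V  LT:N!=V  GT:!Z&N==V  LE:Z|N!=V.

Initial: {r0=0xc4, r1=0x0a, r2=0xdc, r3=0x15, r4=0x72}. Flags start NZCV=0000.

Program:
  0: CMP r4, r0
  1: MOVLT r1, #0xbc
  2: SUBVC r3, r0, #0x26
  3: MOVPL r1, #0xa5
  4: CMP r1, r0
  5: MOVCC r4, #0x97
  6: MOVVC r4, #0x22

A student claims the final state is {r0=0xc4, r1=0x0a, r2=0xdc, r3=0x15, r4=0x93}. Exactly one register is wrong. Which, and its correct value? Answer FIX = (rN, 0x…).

[0] flags=1001 → (cmp)
[1] flags=1001 LT?F → skip
[2] flags=1001 VC?F → skip
[3] flags=1001 PL?F → skip
[4] flags=0000 → (cmp)
[5] flags=0000 CC?T → r4=0x97
[6] flags=0000 VC?T → r4=0x22

FIX = (r4, 0x22)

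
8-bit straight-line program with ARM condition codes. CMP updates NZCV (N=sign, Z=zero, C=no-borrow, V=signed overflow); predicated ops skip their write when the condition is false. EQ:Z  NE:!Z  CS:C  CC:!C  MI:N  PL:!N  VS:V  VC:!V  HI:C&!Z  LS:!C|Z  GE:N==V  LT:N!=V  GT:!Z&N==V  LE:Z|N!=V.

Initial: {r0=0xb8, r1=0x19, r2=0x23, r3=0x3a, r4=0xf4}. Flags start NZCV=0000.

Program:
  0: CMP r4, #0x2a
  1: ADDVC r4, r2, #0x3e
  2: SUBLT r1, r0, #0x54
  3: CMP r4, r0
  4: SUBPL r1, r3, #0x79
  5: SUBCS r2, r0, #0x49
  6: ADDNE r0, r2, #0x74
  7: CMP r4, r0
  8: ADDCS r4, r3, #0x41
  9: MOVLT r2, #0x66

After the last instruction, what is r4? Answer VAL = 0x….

[0] flags=1010 → (cmp)
[1] flags=1010 VC?T → r4=0x61
[2] flags=1010 LT?T → r1=0x64
[3] flags=1001 → (cmp)
[4] flags=1001 PL?F → skip
[5] flags=1001 CS?F → skip
[6] flags=1001 NE?T → r0=0x97
[7] flags=1001 → (cmp)
[8] flags=1001 CS?F → skip
[9] flags=1001 LT?F → skip

VAL = 0x61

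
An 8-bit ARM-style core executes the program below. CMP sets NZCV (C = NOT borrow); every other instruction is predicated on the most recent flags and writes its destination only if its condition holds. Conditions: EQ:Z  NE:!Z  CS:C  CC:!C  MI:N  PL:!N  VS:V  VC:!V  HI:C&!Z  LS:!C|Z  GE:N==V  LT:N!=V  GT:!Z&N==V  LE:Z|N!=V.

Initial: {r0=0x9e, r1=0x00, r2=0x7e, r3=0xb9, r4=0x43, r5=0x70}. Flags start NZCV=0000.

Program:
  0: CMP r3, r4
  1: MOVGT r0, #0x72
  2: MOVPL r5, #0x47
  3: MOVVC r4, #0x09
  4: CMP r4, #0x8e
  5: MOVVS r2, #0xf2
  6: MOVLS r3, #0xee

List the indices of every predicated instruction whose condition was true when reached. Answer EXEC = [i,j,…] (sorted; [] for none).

0: ✓ CMP  NZCV=0011
1: · MOVGT
2: ✓ MOVPL  r5←0x47
3: · MOVVC
4: ✓ CMP  NZCV=1001
5: ✓ MOVVS  r2←0xf2
6: ✓ MOVLS  r3←0xee

EXEC = [2,5,6]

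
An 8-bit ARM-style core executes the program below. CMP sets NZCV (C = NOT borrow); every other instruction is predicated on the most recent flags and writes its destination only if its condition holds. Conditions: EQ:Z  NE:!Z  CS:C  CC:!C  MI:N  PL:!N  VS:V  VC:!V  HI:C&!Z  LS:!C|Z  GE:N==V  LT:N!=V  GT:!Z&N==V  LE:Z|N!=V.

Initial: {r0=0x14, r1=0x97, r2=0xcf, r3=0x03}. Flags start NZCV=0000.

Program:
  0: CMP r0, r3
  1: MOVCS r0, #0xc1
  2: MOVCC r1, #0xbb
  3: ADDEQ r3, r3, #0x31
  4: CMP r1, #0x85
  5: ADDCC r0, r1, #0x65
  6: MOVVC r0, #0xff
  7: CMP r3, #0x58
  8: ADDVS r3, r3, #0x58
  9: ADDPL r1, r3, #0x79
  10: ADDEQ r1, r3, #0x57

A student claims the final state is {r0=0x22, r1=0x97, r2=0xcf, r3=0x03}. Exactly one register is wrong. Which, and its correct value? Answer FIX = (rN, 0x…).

0: ✓ CMP  NZCV=0010
1: ✓ MOVCS  r0←0xc1
2: · MOVCC
3: · ADDEQ
4: ✓ CMP  NZCV=0010
5: · ADDCC
6: ✓ MOVVC  r0←0xff
7: ✓ CMP  NZCV=1000
8: · ADDVS
9: · ADDPL
10: · ADDEQ

FIX = (r0, 0xff)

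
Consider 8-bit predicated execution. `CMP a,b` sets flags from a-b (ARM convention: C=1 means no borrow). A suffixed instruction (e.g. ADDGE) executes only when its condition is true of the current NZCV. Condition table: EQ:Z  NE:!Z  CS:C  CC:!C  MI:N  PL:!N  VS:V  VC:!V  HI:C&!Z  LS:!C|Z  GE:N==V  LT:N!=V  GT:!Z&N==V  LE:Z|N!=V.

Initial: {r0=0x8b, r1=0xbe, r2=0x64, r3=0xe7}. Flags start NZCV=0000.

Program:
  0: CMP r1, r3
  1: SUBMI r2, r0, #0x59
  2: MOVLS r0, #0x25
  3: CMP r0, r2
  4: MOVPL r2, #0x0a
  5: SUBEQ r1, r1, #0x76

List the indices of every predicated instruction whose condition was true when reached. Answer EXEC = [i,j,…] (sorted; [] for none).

[0] flags=1000 → (cmp)
[1] flags=1000 MI?T → r2=0x32
[2] flags=1000 LS?T → r0=0x25
[3] flags=1000 → (cmp)
[4] flags=1000 PL?F → skip
[5] flags=1000 EQ?F → skip

EXEC = [1,2]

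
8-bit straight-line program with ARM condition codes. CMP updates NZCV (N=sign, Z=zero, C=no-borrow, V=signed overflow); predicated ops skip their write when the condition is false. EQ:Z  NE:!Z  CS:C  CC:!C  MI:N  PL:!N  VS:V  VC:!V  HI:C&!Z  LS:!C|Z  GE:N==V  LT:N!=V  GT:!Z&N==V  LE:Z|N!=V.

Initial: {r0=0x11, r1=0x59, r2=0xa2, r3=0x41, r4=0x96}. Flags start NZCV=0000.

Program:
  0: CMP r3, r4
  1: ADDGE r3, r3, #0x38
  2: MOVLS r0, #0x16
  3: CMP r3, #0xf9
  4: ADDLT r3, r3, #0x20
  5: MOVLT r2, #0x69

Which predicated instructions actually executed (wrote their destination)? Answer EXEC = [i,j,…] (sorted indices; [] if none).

EXEC = [1,2]

0: ✓ CMP  NZCV=1001
1: ✓ ADDGE  r3←0x79
2: ✓ MOVLS  r0←0x16
3: ✓ CMP  NZCV=1001
4: · ADDLT
5: · MOVLT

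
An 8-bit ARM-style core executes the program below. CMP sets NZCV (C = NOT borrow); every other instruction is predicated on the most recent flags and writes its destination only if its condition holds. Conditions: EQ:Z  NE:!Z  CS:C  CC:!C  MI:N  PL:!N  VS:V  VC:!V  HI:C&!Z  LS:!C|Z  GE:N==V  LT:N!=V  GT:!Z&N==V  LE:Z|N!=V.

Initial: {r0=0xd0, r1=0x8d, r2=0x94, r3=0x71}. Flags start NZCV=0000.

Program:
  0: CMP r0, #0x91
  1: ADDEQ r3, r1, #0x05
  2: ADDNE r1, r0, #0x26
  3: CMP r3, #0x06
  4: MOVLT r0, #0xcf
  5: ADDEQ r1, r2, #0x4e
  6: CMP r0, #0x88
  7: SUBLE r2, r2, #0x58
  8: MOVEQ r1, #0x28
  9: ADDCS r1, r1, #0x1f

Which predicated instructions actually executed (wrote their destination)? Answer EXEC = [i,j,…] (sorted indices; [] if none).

EXEC = [2,9]

0: ✓ CMP  NZCV=0010
1: · ADDEQ
2: ✓ ADDNE  r1←0xf6
3: ✓ CMP  NZCV=0010
4: · MOVLT
5: · ADDEQ
6: ✓ CMP  NZCV=0010
7: · SUBLE
8: · MOVEQ
9: ✓ ADDCS  r1←0x15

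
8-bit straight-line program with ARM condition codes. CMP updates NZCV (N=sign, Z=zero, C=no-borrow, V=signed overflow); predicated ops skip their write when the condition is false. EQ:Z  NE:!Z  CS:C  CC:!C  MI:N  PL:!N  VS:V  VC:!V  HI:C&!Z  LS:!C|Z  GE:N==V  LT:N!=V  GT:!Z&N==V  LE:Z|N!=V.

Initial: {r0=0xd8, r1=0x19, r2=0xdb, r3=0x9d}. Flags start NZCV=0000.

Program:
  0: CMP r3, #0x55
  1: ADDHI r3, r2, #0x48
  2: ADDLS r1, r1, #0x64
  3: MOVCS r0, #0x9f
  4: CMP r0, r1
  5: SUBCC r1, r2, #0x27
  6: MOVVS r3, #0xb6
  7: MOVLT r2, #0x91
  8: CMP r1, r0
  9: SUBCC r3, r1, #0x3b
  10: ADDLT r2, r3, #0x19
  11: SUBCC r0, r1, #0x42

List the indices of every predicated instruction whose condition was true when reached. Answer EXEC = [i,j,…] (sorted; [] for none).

0: ✓ CMP  NZCV=0011
1: ✓ ADDHI  r3←0x23
2: · ADDLS
3: ✓ MOVCS  r0←0x9f
4: ✓ CMP  NZCV=1010
5: · SUBCC
6: · MOVVS
7: ✓ MOVLT  r2←0x91
8: ✓ CMP  NZCV=0000
9: ✓ SUBCC  r3←0xde
10: · ADDLT
11: ✓ SUBCC  r0←0xd7

EXEC = [1,3,7,9,11]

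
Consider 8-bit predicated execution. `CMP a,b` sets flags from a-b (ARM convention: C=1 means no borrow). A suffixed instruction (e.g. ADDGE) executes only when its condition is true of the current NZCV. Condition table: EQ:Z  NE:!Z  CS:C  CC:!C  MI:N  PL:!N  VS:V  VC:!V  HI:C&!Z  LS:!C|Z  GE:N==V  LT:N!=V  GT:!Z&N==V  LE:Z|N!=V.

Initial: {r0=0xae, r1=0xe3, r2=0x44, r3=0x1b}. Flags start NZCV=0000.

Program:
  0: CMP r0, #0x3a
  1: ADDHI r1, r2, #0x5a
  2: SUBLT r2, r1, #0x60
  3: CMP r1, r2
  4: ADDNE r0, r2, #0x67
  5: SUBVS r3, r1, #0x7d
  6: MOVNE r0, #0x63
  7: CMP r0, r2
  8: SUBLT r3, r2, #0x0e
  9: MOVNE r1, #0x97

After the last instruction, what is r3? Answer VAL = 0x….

VAL = 0x21

0: ✓ CMP  NZCV=0011
1: ✓ ADDHI  r1←0x9e
2: ✓ SUBLT  r2←0x3e
3: ✓ CMP  NZCV=0011
4: ✓ ADDNE  r0←0xa5
5: ✓ SUBVS  r3←0x21
6: ✓ MOVNE  r0←0x63
7: ✓ CMP  NZCV=0010
8: · SUBLT
9: ✓ MOVNE  r1←0x97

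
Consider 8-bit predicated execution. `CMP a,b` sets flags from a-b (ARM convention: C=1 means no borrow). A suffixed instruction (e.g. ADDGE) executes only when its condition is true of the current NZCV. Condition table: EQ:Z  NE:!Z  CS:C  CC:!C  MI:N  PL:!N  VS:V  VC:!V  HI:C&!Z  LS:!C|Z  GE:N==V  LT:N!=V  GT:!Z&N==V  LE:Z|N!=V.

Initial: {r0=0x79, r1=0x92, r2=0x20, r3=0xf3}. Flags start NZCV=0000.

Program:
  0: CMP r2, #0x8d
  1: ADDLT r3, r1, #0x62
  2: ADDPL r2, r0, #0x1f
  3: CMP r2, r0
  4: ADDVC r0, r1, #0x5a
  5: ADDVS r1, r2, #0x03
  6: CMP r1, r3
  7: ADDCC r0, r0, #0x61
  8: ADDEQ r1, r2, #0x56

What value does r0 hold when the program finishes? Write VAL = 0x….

VAL = 0x4d

[0] flags=1001 → (cmp)
[1] flags=1001 LT?F → skip
[2] flags=1001 PL?F → skip
[3] flags=1000 → (cmp)
[4] flags=1000 VC?T → r0=0xec
[5] flags=1000 VS?F → skip
[6] flags=1000 → (cmp)
[7] flags=1000 CC?T → r0=0x4d
[8] flags=1000 EQ?F → skip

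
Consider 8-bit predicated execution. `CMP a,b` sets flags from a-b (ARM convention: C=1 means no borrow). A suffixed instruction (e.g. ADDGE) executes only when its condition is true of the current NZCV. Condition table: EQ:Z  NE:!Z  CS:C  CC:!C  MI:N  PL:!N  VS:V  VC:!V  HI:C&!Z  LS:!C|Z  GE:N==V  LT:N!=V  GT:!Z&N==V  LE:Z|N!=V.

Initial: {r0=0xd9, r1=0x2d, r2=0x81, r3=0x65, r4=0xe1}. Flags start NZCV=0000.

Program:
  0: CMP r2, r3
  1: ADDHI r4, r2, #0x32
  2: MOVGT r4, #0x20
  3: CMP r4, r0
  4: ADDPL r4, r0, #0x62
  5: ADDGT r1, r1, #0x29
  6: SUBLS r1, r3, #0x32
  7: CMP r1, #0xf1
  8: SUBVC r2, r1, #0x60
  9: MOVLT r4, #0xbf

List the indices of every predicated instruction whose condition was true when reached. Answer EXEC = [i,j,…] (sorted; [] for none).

0: ✓ CMP  NZCV=0011
1: ✓ ADDHI  r4←0xb3
2: · MOVGT
3: ✓ CMP  NZCV=1000
4: · ADDPL
5: · ADDGT
6: ✓ SUBLS  r1←0x33
7: ✓ CMP  NZCV=0000
8: ✓ SUBVC  r2←0xd3
9: · MOVLT

EXEC = [1,6,8]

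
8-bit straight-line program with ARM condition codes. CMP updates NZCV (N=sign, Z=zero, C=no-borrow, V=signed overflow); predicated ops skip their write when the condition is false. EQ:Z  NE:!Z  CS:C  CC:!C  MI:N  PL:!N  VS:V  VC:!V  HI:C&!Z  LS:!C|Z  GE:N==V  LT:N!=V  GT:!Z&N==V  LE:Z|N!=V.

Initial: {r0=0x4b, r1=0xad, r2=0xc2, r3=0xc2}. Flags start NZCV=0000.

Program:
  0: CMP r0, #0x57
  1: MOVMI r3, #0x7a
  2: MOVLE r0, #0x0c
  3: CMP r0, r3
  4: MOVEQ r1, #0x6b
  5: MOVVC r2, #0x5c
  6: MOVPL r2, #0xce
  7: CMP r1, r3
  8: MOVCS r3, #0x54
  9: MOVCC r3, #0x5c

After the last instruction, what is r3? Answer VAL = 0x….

VAL = 0x54

0: ✓ CMP  NZCV=1000
1: ✓ MOVMI  r3←0x7a
2: ✓ MOVLE  r0←0x0c
3: ✓ CMP  NZCV=1000
4: · MOVEQ
5: ✓ MOVVC  r2←0x5c
6: · MOVPL
7: ✓ CMP  NZCV=0011
8: ✓ MOVCS  r3←0x54
9: · MOVCC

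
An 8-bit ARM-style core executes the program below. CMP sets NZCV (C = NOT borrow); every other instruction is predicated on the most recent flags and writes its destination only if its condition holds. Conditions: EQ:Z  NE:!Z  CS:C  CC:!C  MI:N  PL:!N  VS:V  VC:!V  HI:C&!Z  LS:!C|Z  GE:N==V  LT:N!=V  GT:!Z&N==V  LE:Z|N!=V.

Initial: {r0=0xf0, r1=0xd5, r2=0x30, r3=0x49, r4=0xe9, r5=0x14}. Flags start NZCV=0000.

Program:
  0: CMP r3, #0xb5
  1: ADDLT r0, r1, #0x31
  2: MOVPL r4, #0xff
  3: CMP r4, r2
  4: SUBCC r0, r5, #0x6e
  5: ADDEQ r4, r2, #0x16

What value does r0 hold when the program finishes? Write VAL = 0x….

VAL = 0xf0

[0] flags=1001 → (cmp)
[1] flags=1001 LT?F → skip
[2] flags=1001 PL?F → skip
[3] flags=1010 → (cmp)
[4] flags=1010 CC?F → skip
[5] flags=1010 EQ?F → skip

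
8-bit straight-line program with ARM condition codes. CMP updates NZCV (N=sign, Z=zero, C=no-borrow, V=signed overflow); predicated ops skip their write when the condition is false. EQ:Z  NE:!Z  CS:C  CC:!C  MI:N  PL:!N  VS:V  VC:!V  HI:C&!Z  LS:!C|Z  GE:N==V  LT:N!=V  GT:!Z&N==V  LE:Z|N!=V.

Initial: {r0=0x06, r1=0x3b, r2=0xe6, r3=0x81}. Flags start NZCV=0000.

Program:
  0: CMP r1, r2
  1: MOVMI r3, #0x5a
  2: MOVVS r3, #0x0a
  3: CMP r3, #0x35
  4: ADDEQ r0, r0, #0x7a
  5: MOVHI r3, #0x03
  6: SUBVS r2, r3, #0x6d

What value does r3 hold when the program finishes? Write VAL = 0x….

VAL = 0x03

0: ✓ CMP  NZCV=0000
1: · MOVMI
2: · MOVVS
3: ✓ CMP  NZCV=0011
4: · ADDEQ
5: ✓ MOVHI  r3←0x03
6: ✓ SUBVS  r2←0x96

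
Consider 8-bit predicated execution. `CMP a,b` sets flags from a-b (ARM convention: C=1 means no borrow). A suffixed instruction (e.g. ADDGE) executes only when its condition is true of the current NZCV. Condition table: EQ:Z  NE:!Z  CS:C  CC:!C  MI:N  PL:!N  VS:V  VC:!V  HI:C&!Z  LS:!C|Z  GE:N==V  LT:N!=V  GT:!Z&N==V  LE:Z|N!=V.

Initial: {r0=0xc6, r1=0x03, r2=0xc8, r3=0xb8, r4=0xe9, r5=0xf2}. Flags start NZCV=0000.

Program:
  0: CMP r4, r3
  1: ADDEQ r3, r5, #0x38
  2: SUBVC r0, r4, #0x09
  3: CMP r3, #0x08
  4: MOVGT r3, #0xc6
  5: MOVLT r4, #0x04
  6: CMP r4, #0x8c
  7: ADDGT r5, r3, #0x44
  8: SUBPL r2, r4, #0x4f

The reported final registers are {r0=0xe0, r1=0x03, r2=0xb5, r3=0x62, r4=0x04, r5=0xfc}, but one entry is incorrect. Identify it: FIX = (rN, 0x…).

[0] flags=0010 → (cmp)
[1] flags=0010 EQ?F → skip
[2] flags=0010 VC?T → r0=0xe0
[3] flags=1010 → (cmp)
[4] flags=1010 GT?F → skip
[5] flags=1010 LT?T → r4=0x04
[6] flags=0000 → (cmp)
[7] flags=0000 GT?T → r5=0xfc
[8] flags=0000 PL?T → r2=0xb5

FIX = (r3, 0xb8)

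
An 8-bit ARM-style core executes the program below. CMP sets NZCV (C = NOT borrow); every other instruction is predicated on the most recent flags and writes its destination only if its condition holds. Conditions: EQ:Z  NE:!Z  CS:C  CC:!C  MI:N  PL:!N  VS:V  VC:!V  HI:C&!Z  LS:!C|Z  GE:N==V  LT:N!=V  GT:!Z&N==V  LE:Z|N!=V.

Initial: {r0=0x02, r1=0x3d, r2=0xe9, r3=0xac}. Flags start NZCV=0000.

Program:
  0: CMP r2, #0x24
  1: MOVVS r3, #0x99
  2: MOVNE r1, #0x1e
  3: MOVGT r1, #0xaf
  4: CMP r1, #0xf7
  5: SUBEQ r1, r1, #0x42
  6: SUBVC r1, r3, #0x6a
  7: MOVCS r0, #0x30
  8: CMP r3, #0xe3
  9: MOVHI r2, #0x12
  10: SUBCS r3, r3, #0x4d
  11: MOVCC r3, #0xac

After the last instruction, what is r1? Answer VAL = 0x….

VAL = 0x42

0: ✓ CMP  NZCV=1010
1: · MOVVS
2: ✓ MOVNE  r1←0x1e
3: · MOVGT
4: ✓ CMP  NZCV=0000
5: · SUBEQ
6: ✓ SUBVC  r1←0x42
7: · MOVCS
8: ✓ CMP  NZCV=1000
9: · MOVHI
10: · SUBCS
11: ✓ MOVCC  r3←0xac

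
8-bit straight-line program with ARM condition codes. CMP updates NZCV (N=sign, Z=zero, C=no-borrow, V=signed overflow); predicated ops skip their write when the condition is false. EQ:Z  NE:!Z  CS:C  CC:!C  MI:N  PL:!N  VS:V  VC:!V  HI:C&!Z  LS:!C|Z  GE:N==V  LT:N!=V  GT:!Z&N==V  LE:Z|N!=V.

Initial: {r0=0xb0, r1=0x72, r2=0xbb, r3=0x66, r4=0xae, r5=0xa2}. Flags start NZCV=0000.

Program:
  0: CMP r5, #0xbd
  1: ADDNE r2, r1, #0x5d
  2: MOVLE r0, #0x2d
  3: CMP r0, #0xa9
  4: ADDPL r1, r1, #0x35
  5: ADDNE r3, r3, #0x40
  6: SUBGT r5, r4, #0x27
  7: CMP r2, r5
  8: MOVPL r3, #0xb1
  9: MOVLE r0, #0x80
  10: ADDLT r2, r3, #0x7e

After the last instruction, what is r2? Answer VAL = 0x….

[0] flags=1000 → (cmp)
[1] flags=1000 NE?T → r2=0xcf
[2] flags=1000 LE?T → r0=0x2d
[3] flags=1001 → (cmp)
[4] flags=1001 PL?F → skip
[5] flags=1001 NE?T → r3=0xa6
[6] flags=1001 GT?T → r5=0x87
[7] flags=0010 → (cmp)
[8] flags=0010 PL?T → r3=0xb1
[9] flags=0010 LE?F → skip
[10] flags=0010 LT?F → skip

VAL = 0xcf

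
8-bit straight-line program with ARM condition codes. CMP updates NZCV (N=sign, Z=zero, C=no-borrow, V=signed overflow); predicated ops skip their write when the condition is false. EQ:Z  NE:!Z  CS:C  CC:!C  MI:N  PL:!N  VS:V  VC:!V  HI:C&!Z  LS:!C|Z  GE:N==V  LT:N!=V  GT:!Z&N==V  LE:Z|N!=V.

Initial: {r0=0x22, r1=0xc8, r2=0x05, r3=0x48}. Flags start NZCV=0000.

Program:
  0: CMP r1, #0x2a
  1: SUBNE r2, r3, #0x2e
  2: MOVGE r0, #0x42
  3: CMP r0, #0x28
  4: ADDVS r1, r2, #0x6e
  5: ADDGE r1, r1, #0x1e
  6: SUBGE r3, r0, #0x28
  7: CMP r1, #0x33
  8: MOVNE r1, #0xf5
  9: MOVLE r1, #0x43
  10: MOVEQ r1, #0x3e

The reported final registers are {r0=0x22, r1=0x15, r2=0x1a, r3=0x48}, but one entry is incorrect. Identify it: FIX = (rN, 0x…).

0: ✓ CMP  NZCV=1010
1: ✓ SUBNE  r2←0x1a
2: · MOVGE
3: ✓ CMP  NZCV=1000
4: · ADDVS
5: · ADDGE
6: · SUBGE
7: ✓ CMP  NZCV=1010
8: ✓ MOVNE  r1←0xf5
9: ✓ MOVLE  r1←0x43
10: · MOVEQ

FIX = (r1, 0x43)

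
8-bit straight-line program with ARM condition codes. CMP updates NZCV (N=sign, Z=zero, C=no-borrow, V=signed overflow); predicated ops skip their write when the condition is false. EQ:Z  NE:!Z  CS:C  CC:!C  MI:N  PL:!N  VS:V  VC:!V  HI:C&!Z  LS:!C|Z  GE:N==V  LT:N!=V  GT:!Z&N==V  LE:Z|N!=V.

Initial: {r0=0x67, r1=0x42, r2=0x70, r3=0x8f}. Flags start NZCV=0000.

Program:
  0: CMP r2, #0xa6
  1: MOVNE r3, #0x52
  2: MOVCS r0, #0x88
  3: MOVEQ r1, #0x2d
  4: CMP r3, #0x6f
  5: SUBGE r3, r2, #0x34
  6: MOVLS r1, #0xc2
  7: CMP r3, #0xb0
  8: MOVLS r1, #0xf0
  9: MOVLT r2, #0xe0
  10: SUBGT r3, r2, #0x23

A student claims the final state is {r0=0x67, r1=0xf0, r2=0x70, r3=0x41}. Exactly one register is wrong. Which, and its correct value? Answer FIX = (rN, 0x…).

FIX = (r3, 0x4d)

0: ✓ CMP  NZCV=1001
1: ✓ MOVNE  r3←0x52
2: · MOVCS
3: · MOVEQ
4: ✓ CMP  NZCV=1000
5: · SUBGE
6: ✓ MOVLS  r1←0xc2
7: ✓ CMP  NZCV=1001
8: ✓ MOVLS  r1←0xf0
9: · MOVLT
10: ✓ SUBGT  r3←0x4d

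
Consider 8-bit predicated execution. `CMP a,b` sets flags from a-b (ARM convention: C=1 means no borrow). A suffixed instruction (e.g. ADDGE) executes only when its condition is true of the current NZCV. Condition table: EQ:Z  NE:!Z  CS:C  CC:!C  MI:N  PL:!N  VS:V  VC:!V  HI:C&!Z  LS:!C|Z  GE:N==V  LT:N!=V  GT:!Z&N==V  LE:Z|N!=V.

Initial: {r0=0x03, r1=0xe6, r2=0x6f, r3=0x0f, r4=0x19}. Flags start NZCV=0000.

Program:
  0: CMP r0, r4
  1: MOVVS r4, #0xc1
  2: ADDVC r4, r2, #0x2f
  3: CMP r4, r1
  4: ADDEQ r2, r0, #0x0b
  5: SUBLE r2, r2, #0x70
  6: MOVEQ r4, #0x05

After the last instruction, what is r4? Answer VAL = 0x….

VAL = 0x9e

[0] flags=1000 → (cmp)
[1] flags=1000 VS?F → skip
[2] flags=1000 VC?T → r4=0x9e
[3] flags=1000 → (cmp)
[4] flags=1000 EQ?F → skip
[5] flags=1000 LE?T → r2=0xff
[6] flags=1000 EQ?F → skip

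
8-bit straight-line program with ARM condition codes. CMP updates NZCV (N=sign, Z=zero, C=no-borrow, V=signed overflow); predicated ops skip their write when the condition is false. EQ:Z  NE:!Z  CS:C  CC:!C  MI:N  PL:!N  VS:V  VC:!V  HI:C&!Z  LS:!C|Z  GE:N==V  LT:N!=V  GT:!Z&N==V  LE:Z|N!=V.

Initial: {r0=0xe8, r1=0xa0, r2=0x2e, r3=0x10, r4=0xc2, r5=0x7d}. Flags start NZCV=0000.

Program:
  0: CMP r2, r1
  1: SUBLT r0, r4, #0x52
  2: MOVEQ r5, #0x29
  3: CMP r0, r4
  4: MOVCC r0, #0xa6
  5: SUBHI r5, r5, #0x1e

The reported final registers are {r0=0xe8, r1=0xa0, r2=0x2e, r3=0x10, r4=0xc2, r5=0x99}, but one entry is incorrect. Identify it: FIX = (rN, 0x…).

0: ✓ CMP  NZCV=1001
1: · SUBLT
2: · MOVEQ
3: ✓ CMP  NZCV=0010
4: · MOVCC
5: ✓ SUBHI  r5←0x5f

FIX = (r5, 0x5f)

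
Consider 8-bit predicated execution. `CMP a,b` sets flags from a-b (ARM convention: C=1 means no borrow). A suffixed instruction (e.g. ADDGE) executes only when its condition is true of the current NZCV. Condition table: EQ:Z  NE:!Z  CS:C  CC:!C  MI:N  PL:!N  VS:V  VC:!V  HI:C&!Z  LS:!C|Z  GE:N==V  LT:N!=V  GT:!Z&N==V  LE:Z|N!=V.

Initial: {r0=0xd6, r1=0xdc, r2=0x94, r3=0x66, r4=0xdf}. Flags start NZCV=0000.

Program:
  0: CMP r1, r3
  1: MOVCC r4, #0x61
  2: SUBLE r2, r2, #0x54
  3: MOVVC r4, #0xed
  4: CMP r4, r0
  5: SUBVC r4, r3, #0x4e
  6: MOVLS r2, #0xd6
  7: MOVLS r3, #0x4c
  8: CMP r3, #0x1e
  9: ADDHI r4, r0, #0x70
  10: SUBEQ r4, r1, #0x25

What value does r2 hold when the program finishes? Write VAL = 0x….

[0] flags=0011 → (cmp)
[1] flags=0011 CC?F → skip
[2] flags=0011 LE?T → r2=0x40
[3] flags=0011 VC?F → skip
[4] flags=0010 → (cmp)
[5] flags=0010 VC?T → r4=0x18
[6] flags=0010 LS?F → skip
[7] flags=0010 LS?F → skip
[8] flags=0010 → (cmp)
[9] flags=0010 HI?T → r4=0x46
[10] flags=0010 EQ?F → skip

VAL = 0x40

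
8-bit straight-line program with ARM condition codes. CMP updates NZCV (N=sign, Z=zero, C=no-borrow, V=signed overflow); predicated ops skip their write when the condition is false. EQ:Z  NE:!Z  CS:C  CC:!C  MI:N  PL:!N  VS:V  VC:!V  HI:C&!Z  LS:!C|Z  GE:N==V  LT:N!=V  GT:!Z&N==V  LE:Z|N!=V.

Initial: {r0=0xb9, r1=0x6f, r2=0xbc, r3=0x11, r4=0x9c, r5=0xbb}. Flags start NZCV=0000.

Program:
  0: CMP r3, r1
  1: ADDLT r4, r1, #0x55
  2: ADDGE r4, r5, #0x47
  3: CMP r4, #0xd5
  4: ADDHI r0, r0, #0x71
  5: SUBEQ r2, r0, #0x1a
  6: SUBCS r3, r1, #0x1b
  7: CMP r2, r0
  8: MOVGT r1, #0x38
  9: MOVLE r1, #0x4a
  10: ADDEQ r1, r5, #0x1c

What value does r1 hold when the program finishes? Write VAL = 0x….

VAL = 0x38

0: ✓ CMP  NZCV=1000
1: ✓ ADDLT  r4←0xc4
2: · ADDGE
3: ✓ CMP  NZCV=1000
4: · ADDHI
5: · SUBEQ
6: · SUBCS
7: ✓ CMP  NZCV=0010
8: ✓ MOVGT  r1←0x38
9: · MOVLE
10: · ADDEQ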